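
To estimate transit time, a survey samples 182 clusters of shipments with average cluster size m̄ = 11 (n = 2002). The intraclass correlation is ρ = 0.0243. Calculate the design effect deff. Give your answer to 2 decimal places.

deff = 1 + (11 − 1)·0.0243 = 1 + 0.243 = 1.243.

1.24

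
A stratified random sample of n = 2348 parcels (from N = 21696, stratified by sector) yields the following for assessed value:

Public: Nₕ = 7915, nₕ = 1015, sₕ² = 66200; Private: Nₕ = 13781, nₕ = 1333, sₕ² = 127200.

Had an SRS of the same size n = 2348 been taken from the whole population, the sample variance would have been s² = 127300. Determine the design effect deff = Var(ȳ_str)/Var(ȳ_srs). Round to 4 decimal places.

0.8758

Var(ȳ_str) = Σ Wₕ²(1−fₕ)sₕ²/nₕ with Wₕ = Nₕ/21696:
  Public: (7915/21696)²·(1−1015/7915)·66200/1015 = 7.5671547
  Private: (13781/21696)²·(1−1333/13781)·127200/1333 = 34.775864
  → Var(ȳ_str) = 42.343019.
Var(ȳ_srs) = (1 − 2348/21696)·127300/2348 = 48.348913.
deff = 42.343019 / 48.348913 = 0.8758.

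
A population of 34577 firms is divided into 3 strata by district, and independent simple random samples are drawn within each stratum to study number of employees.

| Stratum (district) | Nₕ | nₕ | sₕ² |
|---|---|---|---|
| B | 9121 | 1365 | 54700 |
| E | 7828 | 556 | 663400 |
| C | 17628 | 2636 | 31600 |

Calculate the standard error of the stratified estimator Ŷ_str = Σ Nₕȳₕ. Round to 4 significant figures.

271900

Var(Ŷ_str) = Σₕ Nₕ²(1 − fₕ)sₕ²/nₕ.
B: 9121²·(1 − 1365/9121)·54700/1365 = 2.8348816 × 10^9.
E: 7828²·(1 − 556/7828)·663400/556 = 6.7921202 × 10^10.
C: 17628²·(1 − 2636/17628)·31600/2636 = 3.1681395 × 10^9.
Sum = 7.3924223 × 10^10.
SE = √(7.3924223 × 10^10) = 271900.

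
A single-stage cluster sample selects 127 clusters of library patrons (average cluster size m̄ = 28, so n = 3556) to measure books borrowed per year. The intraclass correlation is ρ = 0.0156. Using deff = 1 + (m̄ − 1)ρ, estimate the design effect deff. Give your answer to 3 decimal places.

1.421

deff = 1 + (28 − 1)·0.0156 = 1 + 0.4212 = 1.4212.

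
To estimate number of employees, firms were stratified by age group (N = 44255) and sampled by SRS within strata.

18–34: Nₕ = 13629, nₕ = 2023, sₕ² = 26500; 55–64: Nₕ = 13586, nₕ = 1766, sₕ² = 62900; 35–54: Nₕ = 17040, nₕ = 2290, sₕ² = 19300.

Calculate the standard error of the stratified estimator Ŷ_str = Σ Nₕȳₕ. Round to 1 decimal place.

Var(Ŷ_str) = Σₕ Nₕ²(1 − fₕ)sₕ²/nₕ.
18–34: 13629²·(1 − 2023/13629)·26500/2023 = 2.0720324 × 10^9.
55–64: 13586²·(1 − 1766/13586)·62900/1766 = 5.7196445 × 10^9.
35–54: 17040²·(1 − 2290/17040)·19300/2290 = 2.1182803 × 10^9.
Sum = 9.9099572 × 10^9.
SE = √(9.9099572 × 10^9) = 99548.8.

99548.8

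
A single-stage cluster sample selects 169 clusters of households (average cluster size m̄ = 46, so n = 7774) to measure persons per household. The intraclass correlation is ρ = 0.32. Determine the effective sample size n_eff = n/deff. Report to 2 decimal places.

deff = 1 + (46 − 1)·0.32 = 1 + 14.4 = 15.4.
n_eff = 7774 / 15.4 = 504.81.

504.81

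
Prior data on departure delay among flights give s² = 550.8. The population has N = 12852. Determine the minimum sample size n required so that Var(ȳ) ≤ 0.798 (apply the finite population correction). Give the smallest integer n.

Without fpc, n₀ = s²/D = 550.8/0.798 = 690.2256.
With fpc, (1 − n/N)·s²/n ≤ D requires n ≥ n₀/(1 + n₀/N) = 690.2256/(1 + 690.2256/12852) = 655.0459.
Rounding up, n = 656.

656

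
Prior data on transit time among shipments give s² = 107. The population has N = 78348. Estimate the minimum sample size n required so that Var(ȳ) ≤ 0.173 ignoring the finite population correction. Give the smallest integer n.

619

Without fpc, n₀ = s²/D = 107/0.173 = 618.4971.
Rounding up, n = 619.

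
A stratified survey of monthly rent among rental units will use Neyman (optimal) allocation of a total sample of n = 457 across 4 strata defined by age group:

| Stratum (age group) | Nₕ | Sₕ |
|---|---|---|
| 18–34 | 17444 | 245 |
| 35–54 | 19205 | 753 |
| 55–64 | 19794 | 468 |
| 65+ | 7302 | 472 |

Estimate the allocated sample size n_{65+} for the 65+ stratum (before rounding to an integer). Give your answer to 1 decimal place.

Neyman allocation: nₕ = n·NₕSₕ / Σⱼ NⱼSⱼ.
Σ NⱼSⱼ = 17444·245 + 19205·753 + 19794·468 + 7302·472 = 3.1445281 × 10^7.
n_{65+} = 457·7302·472 / (3.1445281 × 10^7) = 50.1.

50.1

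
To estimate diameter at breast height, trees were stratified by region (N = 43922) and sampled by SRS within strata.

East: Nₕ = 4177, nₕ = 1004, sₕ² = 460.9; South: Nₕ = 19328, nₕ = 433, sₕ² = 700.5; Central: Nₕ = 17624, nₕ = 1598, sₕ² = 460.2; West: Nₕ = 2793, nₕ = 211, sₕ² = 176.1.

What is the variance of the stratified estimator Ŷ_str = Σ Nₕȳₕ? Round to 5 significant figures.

Var(Ŷ_str) = Σₕ Nₕ²(1 − fₕ)sₕ²/nₕ.
East: 4177²·(1 − 1004/4177)·460.9/1004 = 6.0842569 × 10^6.
South: 19328²·(1 − 433/19328)·700.5/433 = 5.9081846 × 10^8.
Central: 17624²·(1 − 1598/17624)·460.2/1598 = 8.1339119 × 10^7.
West: 2793²·(1 − 211/2793)·176.1/211 = 6.0187191 × 10^6.
Sum = 6.8426056 × 10^8.

6.8426 × 10^8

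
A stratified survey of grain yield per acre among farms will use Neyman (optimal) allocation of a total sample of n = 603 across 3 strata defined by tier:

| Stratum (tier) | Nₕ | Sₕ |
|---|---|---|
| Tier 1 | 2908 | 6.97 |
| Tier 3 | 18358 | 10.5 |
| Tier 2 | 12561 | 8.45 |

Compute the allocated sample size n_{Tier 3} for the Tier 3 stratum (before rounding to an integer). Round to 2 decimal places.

Neyman allocation: nₕ = n·NₕSₕ / Σⱼ NⱼSⱼ.
Σ NⱼSⱼ = 2908·6.97 + 18358·10.5 + 12561·8.45 = 319168.21.
n_{Tier 3} = 603·18358·10.5 / 319168.21 = 364.18.

364.18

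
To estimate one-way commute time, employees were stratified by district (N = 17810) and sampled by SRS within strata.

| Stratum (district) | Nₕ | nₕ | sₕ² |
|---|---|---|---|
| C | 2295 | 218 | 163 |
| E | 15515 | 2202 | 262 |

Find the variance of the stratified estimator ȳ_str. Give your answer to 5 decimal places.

0.08872

Var(ȳ_str) = Σₕ Wₕ²(1 − fₕ)sₕ²/nₕ with Wₕ = Nₕ/N, N = 17810.
C: Wₕ = 0.12886019; term = 0.12886019²·(1 − 0.09498911)·163/218 = 0.011236278.
E: Wₕ = 0.87113981; term = 0.87113981²·(1 − 0.14192717)·262/2202 = 0.077478972.
Sum = 0.08871525.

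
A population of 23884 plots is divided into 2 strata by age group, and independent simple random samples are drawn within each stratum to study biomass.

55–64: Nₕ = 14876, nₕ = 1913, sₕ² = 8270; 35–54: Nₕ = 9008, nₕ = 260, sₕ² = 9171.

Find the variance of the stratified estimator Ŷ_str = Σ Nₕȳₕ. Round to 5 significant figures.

3.6132 × 10^9

Var(Ŷ_str) = Σₕ Nₕ²(1 − fₕ)sₕ²/nₕ.
55–64: 14876²·(1 − 1913/14876)·8270/1913 = 8.3364707 × 10^8.
35–54: 9008²·(1 − 260/9008)·9171/260 = 2.7795884 × 10^9.
Sum = 3.6132355 × 10^9.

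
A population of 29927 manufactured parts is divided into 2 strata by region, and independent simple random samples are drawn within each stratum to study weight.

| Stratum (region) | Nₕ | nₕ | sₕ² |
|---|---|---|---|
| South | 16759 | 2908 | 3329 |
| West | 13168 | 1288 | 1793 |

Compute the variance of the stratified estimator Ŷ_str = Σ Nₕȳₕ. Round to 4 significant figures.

Var(Ŷ_str) = Σₕ Nₕ²(1 − fₕ)sₕ²/nₕ.
South: 16759²·(1 − 2908/16759)·3329/2908 = 2.6573492 × 10^8.
West: 13168²·(1 − 1288/13168)·1793/1288 = 2.1777132 × 10^8.
Sum = 4.8350624 × 10^8.

4.835 × 10^8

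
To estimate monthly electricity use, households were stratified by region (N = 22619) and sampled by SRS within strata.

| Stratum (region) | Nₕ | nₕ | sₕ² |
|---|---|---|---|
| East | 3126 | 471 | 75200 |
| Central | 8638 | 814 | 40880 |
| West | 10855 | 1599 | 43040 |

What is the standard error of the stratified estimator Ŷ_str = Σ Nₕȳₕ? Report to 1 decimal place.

86160.7

Var(Ŷ_str) = Σₕ Nₕ²(1 − fₕ)sₕ²/nₕ.
East: 3126²·(1 − 471/3126)·75200/471 = 1.3251054 × 10^9.
Central: 8638²·(1 − 814/8638)·40880/814 = 3.3941304 × 10^9.
West: 10855²·(1 − 1599/10855)·43040/1599 = 2.7044376 × 10^9.
Sum = 7.4236734 × 10^9.
SE = √(7.4236734 × 10^9) = 86160.7.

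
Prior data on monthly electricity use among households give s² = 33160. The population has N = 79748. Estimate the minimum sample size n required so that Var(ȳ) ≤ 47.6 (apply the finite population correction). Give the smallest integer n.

Without fpc, n₀ = s²/D = 33160/47.6 = 696.6387.
With fpc, (1 − n/N)·s²/n ≤ D requires n ≥ n₀/(1 + n₀/N) = 696.6387/(1 + 696.6387/79748) = 690.6059.
Rounding up, n = 691.

691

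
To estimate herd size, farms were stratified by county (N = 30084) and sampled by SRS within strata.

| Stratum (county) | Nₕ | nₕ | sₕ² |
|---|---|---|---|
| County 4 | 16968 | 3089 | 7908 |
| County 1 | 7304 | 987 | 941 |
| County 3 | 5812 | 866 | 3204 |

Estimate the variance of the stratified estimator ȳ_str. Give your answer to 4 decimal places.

0.8323

Var(ȳ_str) = Σₕ Wₕ²(1 − fₕ)sₕ²/nₕ with Wₕ = Nₕ/N, N = 30084.
County 4: Wₕ = 0.56402074; term = 0.56402074²·(1 − 0.18204856)·7908/3089 = 0.6661414.
County 1: Wₕ = 0.24278686; term = 0.24278686²·(1 − 0.13513143)·941/987 = 0.048604105.
County 3: Wₕ = 0.19319239; term = 0.19319239²·(1 − 0.14900206)·3204/866 = 0.11751226.
Sum = 0.83225777.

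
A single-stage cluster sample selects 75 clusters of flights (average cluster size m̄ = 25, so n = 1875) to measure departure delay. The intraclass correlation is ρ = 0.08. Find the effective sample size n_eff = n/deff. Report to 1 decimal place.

642.1

deff = 1 + (25 − 1)·0.08 = 1 + 1.92 = 2.92.
n_eff = 1875 / 2.92 = 642.1.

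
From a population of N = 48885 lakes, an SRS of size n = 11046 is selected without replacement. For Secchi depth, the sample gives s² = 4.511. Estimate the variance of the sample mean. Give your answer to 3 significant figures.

3.16 × 10^-4

Under SRS without replacement, Var(ȳ) = (1 − f)·s²/n with f = n/N = 11046/48885 = 0.22595888.
Var(ȳ) = (1 − 0.22595888)·4.511/11046 = 0.77404112·4.0838313 × 10^-4 = 3.1610533 × 10^-4.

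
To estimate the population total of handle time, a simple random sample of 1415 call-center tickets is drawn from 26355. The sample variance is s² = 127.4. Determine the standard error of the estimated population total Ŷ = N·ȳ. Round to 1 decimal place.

7692.8

Var(Ŷ) = N²·Var(ȳ) = N²·(1 − n/N)·s²/n.
f = 1415/26355 = 0.05369000; Var(ȳ) = 0.94631000·127.4/1415 = 0.085201338.
Var(Ŷ) = 26355² · 0.085201338 = 5.9179659 × 10^7.
SE(Ŷ) = √(5.9179659 × 10^7) = 7692.8.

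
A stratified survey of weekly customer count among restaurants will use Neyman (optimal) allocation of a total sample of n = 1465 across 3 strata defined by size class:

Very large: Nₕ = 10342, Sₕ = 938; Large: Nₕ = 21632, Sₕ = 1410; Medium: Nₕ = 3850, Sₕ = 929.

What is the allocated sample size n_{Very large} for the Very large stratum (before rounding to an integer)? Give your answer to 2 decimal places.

324.63

Neyman allocation: nₕ = n·NₕSₕ / Σⱼ NⱼSⱼ.
Σ NⱼSⱼ = 10342·938 + 21632·1410 + 3850·929 = 4.3778566 × 10^7.
n_{Very large} = 1465·10342·938 / (4.3778566 × 10^7) = 324.63.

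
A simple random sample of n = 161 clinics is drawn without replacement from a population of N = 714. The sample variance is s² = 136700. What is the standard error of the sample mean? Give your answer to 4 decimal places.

Under SRS without replacement, Var(ȳ) = (1 − f)·s²/n with f = n/N = 161/714 = 0.22549020.
Var(ȳ) = (1 − 0.22549020)·136700/161 = 0.77450980·849.06832 = 657.61174.
SE(ȳ) = √(657.61174) = 25.6439.

25.6439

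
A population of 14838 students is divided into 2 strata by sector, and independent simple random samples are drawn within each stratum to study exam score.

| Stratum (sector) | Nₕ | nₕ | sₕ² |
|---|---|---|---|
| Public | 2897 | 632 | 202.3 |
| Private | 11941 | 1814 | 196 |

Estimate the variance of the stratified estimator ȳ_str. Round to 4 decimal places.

Var(ȳ_str) = Σₕ Wₕ²(1 − fₕ)sₕ²/nₕ with Wₕ = Nₕ/N, N = 14838.
Public: Wₕ = 0.19524195; term = 0.19524195²·(1 − 0.21815671)·202.3/632 = 0.0095399209.
Private: Wₕ = 0.80475805; term = 0.80475805²·(1 − 0.15191358)·196/1814 = 0.059345742.
Sum = 0.068885663.

0.0689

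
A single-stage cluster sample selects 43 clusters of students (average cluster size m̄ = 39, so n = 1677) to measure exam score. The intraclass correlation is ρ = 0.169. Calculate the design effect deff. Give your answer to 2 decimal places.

7.42

deff = 1 + (39 − 1)·0.169 = 1 + 6.422 = 7.422.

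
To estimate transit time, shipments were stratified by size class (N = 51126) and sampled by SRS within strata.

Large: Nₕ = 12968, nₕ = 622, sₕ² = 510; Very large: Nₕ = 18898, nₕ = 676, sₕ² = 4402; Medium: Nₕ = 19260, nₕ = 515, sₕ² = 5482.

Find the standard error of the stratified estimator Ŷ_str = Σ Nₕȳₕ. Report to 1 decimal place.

78846.1

Var(Ŷ_str) = Σₕ Nₕ²(1 − fₕ)sₕ²/nₕ.
Large: 12968²·(1 − 622/12968)·510/622 = 1.312741 × 10^8.
Very large: 18898²·(1 − 676/18898)·4402/676 = 2.2424111 × 10^9.
Medium: 19260²·(1 − 515/19260)·5482/515 = 3.8430278 × 10^9.
Sum = 6.216713 × 10^9.
SE = √(6.216713 × 10^9) = 78846.1.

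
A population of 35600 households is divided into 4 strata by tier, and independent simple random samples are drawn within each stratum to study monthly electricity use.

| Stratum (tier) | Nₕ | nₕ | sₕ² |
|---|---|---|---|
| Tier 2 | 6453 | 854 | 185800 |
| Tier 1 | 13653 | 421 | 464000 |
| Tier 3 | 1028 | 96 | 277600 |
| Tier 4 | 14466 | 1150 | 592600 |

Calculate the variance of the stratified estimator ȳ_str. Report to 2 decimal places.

Var(ȳ_str) = Σₕ Wₕ²(1 − fₕ)sₕ²/nₕ with Wₕ = Nₕ/N, N = 35600.
Tier 2: Wₕ = 0.18126404; term = 0.18126404²·(1 − 0.13234155)·185800/854 = 6.2024029.
Tier 1: Wₕ = 0.38351124; term = 0.38351124²·(1 − 0.03083571)·464000/421 = 157.10481.
Tier 3: Wₕ = 0.02887640; term = 0.02887640²·(1 − 0.09338521)·277600/96 = 2.1860357.
Tier 4: Wₕ = 0.40634831; term = 0.40634831²·(1 − 0.07949675)·592600/1150 = 78.322413.
Sum = 243.81566.

243.82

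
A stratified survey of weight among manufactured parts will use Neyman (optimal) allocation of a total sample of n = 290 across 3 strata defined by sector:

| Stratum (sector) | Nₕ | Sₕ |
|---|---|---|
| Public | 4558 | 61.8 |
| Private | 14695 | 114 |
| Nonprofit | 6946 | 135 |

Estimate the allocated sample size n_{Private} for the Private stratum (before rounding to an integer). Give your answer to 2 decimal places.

Neyman allocation: nₕ = n·NₕSₕ / Σⱼ NⱼSⱼ.
Σ NⱼSⱼ = 4558·61.8 + 14695·114 + 6946·135 = 2.8946244 × 10^6.
n_{Private} = 290·14695·114 / (2.8946244 × 10^6) = 167.83.

167.83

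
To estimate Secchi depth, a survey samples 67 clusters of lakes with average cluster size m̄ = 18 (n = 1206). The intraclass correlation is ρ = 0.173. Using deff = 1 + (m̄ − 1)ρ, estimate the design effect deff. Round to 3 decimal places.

deff = 1 + (18 − 1)·0.173 = 1 + 2.941 = 3.941.

3.941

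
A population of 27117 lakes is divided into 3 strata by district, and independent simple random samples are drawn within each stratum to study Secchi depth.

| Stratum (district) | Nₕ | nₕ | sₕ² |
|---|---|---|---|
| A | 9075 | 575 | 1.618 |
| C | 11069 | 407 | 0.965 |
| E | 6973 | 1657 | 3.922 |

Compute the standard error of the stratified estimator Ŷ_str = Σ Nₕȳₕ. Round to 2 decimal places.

764.60

Var(Ŷ_str) = Σₕ Nₕ²(1 − fₕ)sₕ²/nₕ.
A: 9075²·(1 − 575/9075)·1.618/575 = 217058.22.
C: 11069²·(1 − 407/11069)·0.965/407 = 279820.78.
E: 6973²·(1 − 1657/6973)·3.922/1657 = 87738.402.
Sum = 584617.4.
SE = √(584617.4) = 764.60.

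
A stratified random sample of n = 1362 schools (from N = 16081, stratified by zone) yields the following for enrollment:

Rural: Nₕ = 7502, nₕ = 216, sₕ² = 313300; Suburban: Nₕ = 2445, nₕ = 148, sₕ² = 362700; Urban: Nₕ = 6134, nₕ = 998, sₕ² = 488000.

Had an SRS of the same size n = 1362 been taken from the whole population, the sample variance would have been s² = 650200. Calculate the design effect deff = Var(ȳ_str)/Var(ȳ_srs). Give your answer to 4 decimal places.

Var(ȳ_str) = Σ Wₕ²(1−fₕ)sₕ²/nₕ with Wₕ = Nₕ/16081:
  Rural: (7502/16081)²·(1−216/7502)·313300/216 = 306.58208
  Suburban: (2445/16081)²·(1−148/2445)·362700/148 = 53.22303
  Urban: (6134/16081)²·(1−998/6134)·488000/998 = 59.570599
  → Var(ȳ_str) = 419.37571.
Var(ȳ_srs) = (1 − 1362/16081)·650200/1362 = 436.95339.
deff = 419.37571 / 436.95339 = 0.9598.

0.9598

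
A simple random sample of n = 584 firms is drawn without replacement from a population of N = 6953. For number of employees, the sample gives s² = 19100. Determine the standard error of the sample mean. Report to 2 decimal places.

Under SRS without replacement, Var(ȳ) = (1 − f)·s²/n with f = n/N = 584/6953 = 0.08399252.
Var(ȳ) = (1 − 0.08399252)·19100/584 = 0.91600748·32.705479 = 29.958464.
SE(ȳ) = √(29.958464) = 5.47.

5.47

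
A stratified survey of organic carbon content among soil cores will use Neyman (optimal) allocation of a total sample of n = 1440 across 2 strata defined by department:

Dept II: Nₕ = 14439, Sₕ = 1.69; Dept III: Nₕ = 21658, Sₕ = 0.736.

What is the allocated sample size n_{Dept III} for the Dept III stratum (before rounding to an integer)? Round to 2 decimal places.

568.98

Neyman allocation: nₕ = n·NₕSₕ / Σⱼ NⱼSⱼ.
Σ NⱼSⱼ = 14439·1.69 + 21658·0.736 = 40342.198.
n_{Dept III} = 1440·21658·0.736 / 40342.198 = 568.98.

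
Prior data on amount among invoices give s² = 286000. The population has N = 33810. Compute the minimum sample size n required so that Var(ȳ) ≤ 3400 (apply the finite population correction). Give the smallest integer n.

84

Without fpc, n₀ = s²/D = 286000/3400 = 84.1176.
With fpc, (1 − n/N)·s²/n ≤ D requires n ≥ n₀/(1 + n₀/N) = 84.1176/(1 + 84.1176/33810) = 83.9088.
Rounding up, n = 84.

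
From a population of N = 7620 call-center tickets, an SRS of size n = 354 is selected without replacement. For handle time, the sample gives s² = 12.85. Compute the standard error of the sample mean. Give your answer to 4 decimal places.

0.1860

Under SRS without replacement, Var(ȳ) = (1 − f)·s²/n with f = n/N = 354/7620 = 0.04645669.
Var(ȳ) = (1 − 0.04645669)·12.85/354 = 0.95354331·0.036299435 = 0.034613083.
SE(ȳ) = √(0.034613083) = 0.1860.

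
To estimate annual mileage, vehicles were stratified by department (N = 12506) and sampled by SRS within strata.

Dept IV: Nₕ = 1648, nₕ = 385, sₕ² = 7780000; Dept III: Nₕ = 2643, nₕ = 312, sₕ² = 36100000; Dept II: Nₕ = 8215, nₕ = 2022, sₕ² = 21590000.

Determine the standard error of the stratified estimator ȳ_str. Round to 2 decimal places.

Var(ȳ_str) = Σₕ Wₕ²(1 − fₕ)sₕ²/nₕ with Wₕ = Nₕ/N, N = 12506.
Dept IV: Wₕ = 0.13177675; term = 0.13177675²·(1 − 0.23361650)·7780000/385 = 268.93206.
Dept III: Wₕ = 0.21133856; term = 0.21133856²·(1 − 0.11804767)·36100000/312 = 4557.7993.
Dept II: Wₕ = 0.65688470; term = 0.65688470²·(1 − 0.24613512)·21590000/2022 = 3473.3079.
Sum = 8300.0393.
SE = √(8300.0393) = 91.10.

91.10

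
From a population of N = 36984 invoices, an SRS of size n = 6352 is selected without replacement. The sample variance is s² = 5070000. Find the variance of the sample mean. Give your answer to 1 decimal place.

661.1

Under SRS without replacement, Var(ȳ) = (1 − f)·s²/n with f = n/N = 6352/36984 = 0.17174995.
Var(ȳ) = (1 − 0.17174995)·5070000/6352 = 0.82825005·798.1738 = 661.0875.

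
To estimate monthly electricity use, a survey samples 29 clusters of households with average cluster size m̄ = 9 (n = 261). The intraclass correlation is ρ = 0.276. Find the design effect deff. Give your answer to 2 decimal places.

deff = 1 + (9 − 1)·0.276 = 1 + 2.208 = 3.208.

3.21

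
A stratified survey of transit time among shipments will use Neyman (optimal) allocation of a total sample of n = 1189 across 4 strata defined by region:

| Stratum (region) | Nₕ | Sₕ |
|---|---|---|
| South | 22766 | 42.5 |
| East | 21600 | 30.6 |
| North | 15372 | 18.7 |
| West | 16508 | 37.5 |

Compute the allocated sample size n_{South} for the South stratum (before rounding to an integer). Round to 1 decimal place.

Neyman allocation: nₕ = n·NₕSₕ / Σⱼ NⱼSⱼ.
Σ NⱼSⱼ = 22766·42.5 + 21600·30.6 + 15372·18.7 + 16508·37.5 = 2.5350214 × 10^6.
n_{South} = 1189·22766·42.5 / (2.5350214 × 10^6) = 453.8.

453.8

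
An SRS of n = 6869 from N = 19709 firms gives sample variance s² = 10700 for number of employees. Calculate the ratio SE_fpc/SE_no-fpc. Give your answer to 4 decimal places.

0.8071

f = n/N = 6869/19709 = 0.34852098.
SE_no-fpc = √(s²/n) = 1.2480878; SE_fpc = √((1−f)s²/n) = 1.0073847.
Ratio = √(1−f) = 0.80714250.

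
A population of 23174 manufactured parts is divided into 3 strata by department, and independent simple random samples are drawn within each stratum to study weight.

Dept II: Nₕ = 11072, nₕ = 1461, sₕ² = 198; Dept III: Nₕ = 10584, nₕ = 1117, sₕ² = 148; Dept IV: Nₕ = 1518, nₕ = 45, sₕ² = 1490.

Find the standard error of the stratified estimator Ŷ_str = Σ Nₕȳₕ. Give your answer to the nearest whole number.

10086

Var(Ŷ_str) = Σₕ Nₕ²(1 − fₕ)sₕ²/nₕ.
Dept II: 11072²·(1 − 1461/11072)·198/1461 = 1.4421473 × 10^7.
Dept III: 10584²·(1 − 1117/10584)·148/1117 = 1.3276107 × 10^7.
Dept IV: 1518²·(1 − 45/1518)·1490/45 = 7.4036908 × 10^7.
Sum = 1.0173449 × 10^8.
SE = √(1.0173449 × 10^8) = 10086.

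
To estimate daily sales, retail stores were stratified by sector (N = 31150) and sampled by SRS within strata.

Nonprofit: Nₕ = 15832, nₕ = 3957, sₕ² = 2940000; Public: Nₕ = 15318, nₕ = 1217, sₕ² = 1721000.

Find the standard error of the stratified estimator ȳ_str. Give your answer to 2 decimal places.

21.42

Var(ȳ_str) = Σₕ Wₕ²(1 − fₕ)sₕ²/nₕ with Wₕ = Nₕ/N, N = 31150.
Nonprofit: Wₕ = 0.50825040; term = 0.50825040²·(1 − 0.24993684)·2940000/3957 = 143.95759.
Public: Wₕ = 0.49174960; term = 0.49174960²·(1 − 0.07944901)·1721000/1217 = 314.7938.
Sum = 458.75139.
SE = √(458.75139) = 21.42.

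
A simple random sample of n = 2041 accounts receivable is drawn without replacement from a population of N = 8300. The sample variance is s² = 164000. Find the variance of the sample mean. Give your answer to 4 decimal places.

60.5937

Under SRS without replacement, Var(ȳ) = (1 − f)·s²/n with f = n/N = 2041/8300 = 0.24590361.
Var(ȳ) = (1 − 0.24590361)·164000/2041 = 0.75409639·80.352768 = 60.593732.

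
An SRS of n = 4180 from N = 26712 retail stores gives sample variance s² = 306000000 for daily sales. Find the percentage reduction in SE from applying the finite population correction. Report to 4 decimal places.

f = n/N = 4180/26712 = 0.15648398.
SE_no-fpc = √(s²/n) = 270.5656; SE_fpc = √((1−f)s²/n) = 248.49591.
Ratio = √(1−f) = 0.91843128. Reduction = 100·(1 − 0.91843128) = 8.1569%.

8.1569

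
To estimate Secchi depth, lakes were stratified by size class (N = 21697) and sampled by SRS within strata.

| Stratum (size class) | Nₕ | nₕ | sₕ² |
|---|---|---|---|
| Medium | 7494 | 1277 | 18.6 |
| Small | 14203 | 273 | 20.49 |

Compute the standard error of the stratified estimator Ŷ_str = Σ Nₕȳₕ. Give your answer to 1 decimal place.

3940.6

Var(Ŷ_str) = Σₕ Nₕ²(1 − fₕ)sₕ²/nₕ.
Medium: 7494²·(1 − 1277/7494)·18.6/1277 = 678604.29.
Small: 14203²·(1 − 273/14203)·20.49/273 = 1.4849455 × 10^7.
Sum = 1.5528059 × 10^7.
SE = √(1.5528059 × 10^7) = 3940.6.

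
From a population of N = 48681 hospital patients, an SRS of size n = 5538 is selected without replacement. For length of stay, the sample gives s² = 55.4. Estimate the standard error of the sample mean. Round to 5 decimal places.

0.09416

Under SRS without replacement, Var(ȳ) = (1 − f)·s²/n with f = n/N = 5538/48681 = 0.11376102.
Var(ȳ) = (1 − 0.11376102)·55.4/5538 = 0.88623898·0.010003611 = 0.0088655904.
SE(ȳ) = √(0.0088655904) = 0.09416.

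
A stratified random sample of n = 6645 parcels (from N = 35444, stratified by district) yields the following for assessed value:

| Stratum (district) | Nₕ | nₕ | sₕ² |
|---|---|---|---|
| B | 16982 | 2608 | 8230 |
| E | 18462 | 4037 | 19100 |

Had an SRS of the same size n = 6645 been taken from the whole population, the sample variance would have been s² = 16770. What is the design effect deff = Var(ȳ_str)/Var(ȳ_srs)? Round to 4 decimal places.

0.7881

Var(ȳ_str) = Σ Wₕ²(1−fₕ)sₕ²/nₕ with Wₕ = Nₕ/35444:
  B: (16982/35444)²·(1−2608/16982)·8230/2608 = 0.61315923
  E: (18462/35444)²·(1−4037/18462)·19100/4037 = 1.0029603
  → Var(ȳ_str) = 1.6161195.
Var(ȳ_srs) = (1 − 6645/35444)·16770/6645 = 2.0505613.
deff = 1.6161195 / 2.0505613 = 0.7881.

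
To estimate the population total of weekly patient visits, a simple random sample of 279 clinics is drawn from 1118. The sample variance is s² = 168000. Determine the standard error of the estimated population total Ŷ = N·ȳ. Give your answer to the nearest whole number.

23766

Var(Ŷ) = N²·Var(ȳ) = N²·(1 − n/N)·s²/n.
f = 279/1118 = 0.24955277; Var(ȳ) = 0.75044723·168000/279 = 451.8822.
Var(Ŷ) = 1118² · 451.8822 = 5.6481841 × 10^8.
SE(Ŷ) = √(5.6481841 × 10^8) = 23766.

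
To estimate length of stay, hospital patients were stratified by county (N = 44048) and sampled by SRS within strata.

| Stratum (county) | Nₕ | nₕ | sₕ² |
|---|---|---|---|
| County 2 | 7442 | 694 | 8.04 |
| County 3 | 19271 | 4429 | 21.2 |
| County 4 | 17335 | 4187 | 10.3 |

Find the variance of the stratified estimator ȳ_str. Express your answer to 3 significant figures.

Var(ȳ_str) = Σₕ Wₕ²(1 − fₕ)sₕ²/nₕ with Wₕ = Nₕ/N, N = 44048.
County 2: Wₕ = 0.16895205; term = 0.16895205²·(1 − 0.09325450)·8.04/694 = 2.9985337 × 10^-4.
County 3: Wₕ = 0.43750000; term = 0.43750000²·(1 − 0.22982720)·21.2/4429 = 7.0562583 × 10^-4.
County 4: Wₕ = 0.39354795; term = 0.39354795²·(1 − 0.24153447)·10.3/4187 = 2.8897842 × 10^-4.
Sum = 0.0012944576.

0.00129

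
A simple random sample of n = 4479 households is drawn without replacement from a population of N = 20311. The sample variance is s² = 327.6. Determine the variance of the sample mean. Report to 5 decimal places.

Under SRS without replacement, Var(ȳ) = (1 − f)·s²/n with f = n/N = 4479/20311 = 0.22052090.
Var(ȳ) = (1 − 0.22052090)·327.6/4479 = 0.77947910·0.073141326 = 0.057012135.

0.05701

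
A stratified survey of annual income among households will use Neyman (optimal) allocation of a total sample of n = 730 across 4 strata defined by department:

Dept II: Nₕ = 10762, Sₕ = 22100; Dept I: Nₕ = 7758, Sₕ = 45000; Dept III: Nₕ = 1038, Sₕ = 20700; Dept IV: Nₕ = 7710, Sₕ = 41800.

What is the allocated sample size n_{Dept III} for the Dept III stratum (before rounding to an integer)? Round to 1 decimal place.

16.9

Neyman allocation: nₕ = n·NₕSₕ / Σⱼ NⱼSⱼ.
Σ NⱼSⱼ = 10762·22100 + 7758·45000 + 1038·20700 + 7710·41800 = 9.307148 × 10^8.
n_{Dept III} = 730·1038·20700 / (9.307148 × 10^8) = 16.9.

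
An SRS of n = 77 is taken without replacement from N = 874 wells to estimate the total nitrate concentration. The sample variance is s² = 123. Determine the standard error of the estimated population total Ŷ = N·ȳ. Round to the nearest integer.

1055

Var(Ŷ) = N²·Var(ȳ) = N²·(1 − n/N)·s²/n.
f = 77/874 = 0.08810069; Var(ȳ) = 0.91189931·123/77 = 1.4566703.
Var(Ŷ) = 874² · 1.4566703 = 1.1127155 × 10^6.
SE(Ŷ) = √(1.1127155 × 10^6) = 1055.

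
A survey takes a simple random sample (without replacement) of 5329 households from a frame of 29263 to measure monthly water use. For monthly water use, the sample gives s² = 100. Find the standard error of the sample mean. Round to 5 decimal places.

0.12389

Under SRS without replacement, Var(ȳ) = (1 − f)·s²/n with f = n/N = 5329/29263 = 0.18210710.
Var(ȳ) = (1 − 0.18210710)·100/5329 = 0.81789290·0.018765247 = 0.015347962.
SE(ȳ) = √(0.015347962) = 0.12389.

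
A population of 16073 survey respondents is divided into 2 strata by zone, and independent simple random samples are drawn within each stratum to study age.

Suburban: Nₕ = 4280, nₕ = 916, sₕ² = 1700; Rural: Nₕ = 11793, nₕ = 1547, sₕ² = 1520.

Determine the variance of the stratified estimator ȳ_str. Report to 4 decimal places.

Var(ȳ_str) = Σₕ Wₕ²(1 − fₕ)sₕ²/nₕ with Wₕ = Nₕ/N, N = 16073.
Suburban: Wₕ = 0.26628507; term = 0.26628507²·(1 − 0.21401869)·1700/916 = 0.10343305.
Rural: Wₕ = 0.73371493; term = 0.73371493²·(1 − 0.13117951)·1520/1547 = 0.45955557.
Sum = 0.56298862.

0.5630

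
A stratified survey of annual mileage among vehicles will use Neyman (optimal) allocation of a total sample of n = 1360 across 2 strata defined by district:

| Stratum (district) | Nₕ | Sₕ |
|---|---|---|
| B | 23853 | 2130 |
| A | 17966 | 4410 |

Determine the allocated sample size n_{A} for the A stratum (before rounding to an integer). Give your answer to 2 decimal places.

Neyman allocation: nₕ = n·NₕSₕ / Σⱼ NⱼSⱼ.
Σ NⱼSⱼ = 23853·2130 + 17966·4410 = 1.3003695 × 10^8.
n_{A} = 1360·17966·4410 / (1.3003695 × 10^8) = 828.63.

828.63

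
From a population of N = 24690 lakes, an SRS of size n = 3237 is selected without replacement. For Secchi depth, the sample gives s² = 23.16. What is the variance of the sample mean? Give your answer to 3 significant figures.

Under SRS without replacement, Var(ȳ) = (1 − f)·s²/n with f = n/N = 3237/24690 = 0.13110571.
Var(ȳ) = (1 − 0.13110571)·23.16/3237 = 0.86889429·0.0071547729 = 0.0062167413.

0.00622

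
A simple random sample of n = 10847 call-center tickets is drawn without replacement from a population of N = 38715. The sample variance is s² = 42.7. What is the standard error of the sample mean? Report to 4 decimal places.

0.0532

Under SRS without replacement, Var(ȳ) = (1 − f)·s²/n with f = n/N = 10847/38715 = 0.28017564.
Var(ȳ) = (1 − 0.28017564)·42.7/10847 = 0.71982436·0.0039365723 = 0.0028336406.
SE(ȳ) = √(0.0028336406) = 0.0532.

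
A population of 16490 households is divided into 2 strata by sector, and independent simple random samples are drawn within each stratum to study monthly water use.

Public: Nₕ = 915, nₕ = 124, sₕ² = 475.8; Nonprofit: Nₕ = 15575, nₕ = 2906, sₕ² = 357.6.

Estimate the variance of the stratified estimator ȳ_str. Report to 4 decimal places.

0.0995

Var(ȳ_str) = Σₕ Wₕ²(1 − fₕ)sₕ²/nₕ with Wₕ = Nₕ/N, N = 16490.
Public: Wₕ = 0.05548817; term = 0.05548817²·(1 − 0.13551913)·475.8/124 = 0.010213134.
Nonprofit: Wₕ = 0.94451183; term = 0.94451183²·(1 − 0.18658106)·357.6/2906 = 0.089295789.
Sum = 0.099508923.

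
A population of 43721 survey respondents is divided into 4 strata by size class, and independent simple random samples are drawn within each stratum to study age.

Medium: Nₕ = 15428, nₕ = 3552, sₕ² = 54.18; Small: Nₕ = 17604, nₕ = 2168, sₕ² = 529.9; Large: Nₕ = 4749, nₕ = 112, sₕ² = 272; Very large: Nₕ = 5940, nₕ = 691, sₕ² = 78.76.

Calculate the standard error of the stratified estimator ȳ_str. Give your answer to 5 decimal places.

0.25699

Var(ȳ_str) = Σₕ Wₕ²(1 − fₕ)sₕ²/nₕ with Wₕ = Nₕ/N, N = 43721.
Medium: Wₕ = 0.35287390; term = 0.35287390²·(1 − 0.23023075)·54.18/3552 = 0.0014620617.
Small: Wₕ = 0.40264404; term = 0.40264404²·(1 − 0.12315383)·529.9/2168 = 0.034745663.
Large: Wₕ = 0.10862057; term = 0.10862057²·(1 − 0.02358391)·272/112 = 0.027977569.
Very large: Wₕ = 0.13586149; term = 0.13586149²·(1 − 0.11632997)·78.76/691 = 0.0018591332.
Sum = 0.066044427.
SE = √(0.066044427) = 0.25699.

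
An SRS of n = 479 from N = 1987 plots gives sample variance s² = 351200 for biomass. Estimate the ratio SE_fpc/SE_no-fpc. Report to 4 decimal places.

0.8712

f = n/N = 479/1987 = 0.24106694.
SE_no-fpc = √(s²/n) = 27.077558; SE_fpc = √((1−f)s²/n) = 23.589093.
Ratio = √(1−f) = 0.87116764.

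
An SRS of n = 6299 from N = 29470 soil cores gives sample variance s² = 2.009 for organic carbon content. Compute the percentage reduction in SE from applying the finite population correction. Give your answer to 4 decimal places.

f = n/N = 6299/29470 = 0.21374279.
SE_no-fpc = √(s²/n) = 0.017858878; SE_fpc = √((1−f)s²/n) = 0.015835672.
Ratio = √(1−f) = 0.88671146. Reduction = 100·(1 − 0.88671146) = 11.3289%.

11.3289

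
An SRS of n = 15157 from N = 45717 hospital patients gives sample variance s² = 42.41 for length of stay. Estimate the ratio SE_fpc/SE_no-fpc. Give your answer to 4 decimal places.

f = n/N = 15157/45717 = 0.33153969.
SE_no-fpc = √(s²/n) = 0.05289657; SE_fpc = √((1−f)s²/n) = 0.04324793.
Ratio = √(1−f) = 0.81759422.

0.8176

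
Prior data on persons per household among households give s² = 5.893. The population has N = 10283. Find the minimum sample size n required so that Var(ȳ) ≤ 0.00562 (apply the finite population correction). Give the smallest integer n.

Without fpc, n₀ = s²/D = 5.893/0.00562 = 1048.5765.
With fpc, (1 − n/N)·s²/n ≤ D requires n ≥ n₀/(1 + n₀/N) = 1048.5765/(1 + 1048.5765/10283) = 951.5456.
Rounding up, n = 952.

952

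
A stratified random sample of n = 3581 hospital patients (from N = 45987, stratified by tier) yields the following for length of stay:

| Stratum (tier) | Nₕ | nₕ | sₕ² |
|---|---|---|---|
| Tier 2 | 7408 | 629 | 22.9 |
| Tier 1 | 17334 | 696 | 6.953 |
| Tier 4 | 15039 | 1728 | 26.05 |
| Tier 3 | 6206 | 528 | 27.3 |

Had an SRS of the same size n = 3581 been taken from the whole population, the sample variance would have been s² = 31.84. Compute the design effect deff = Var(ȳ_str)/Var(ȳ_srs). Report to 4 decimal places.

0.5507

Var(ȳ_str) = Σ Wₕ²(1−fₕ)sₕ²/nₕ with Wₕ = Nₕ/45987:
  Tier 2: (7408/45987)²·(1−629/7408)·22.9/629 = 8.6453243 × 10^-4
  Tier 1: (17334/45987)²·(1−696/17334)·6.953/696 = 0.0013623627
  Tier 4: (15039/45987)²·(1−1728/15039)·26.05/1728 = 0.0014269984
  Tier 3: (6206/45987)²·(1−528/6206)·27.3/528 = 8.6152072 × 10^-4
  → Var(ȳ_str) = 0.0045154143.
Var(ȳ_srs) = (1 − 3581/45987)·31.84/3581 = 0.0081990015.
deff = 0.0045154143 / 0.0081990015 = 0.5507.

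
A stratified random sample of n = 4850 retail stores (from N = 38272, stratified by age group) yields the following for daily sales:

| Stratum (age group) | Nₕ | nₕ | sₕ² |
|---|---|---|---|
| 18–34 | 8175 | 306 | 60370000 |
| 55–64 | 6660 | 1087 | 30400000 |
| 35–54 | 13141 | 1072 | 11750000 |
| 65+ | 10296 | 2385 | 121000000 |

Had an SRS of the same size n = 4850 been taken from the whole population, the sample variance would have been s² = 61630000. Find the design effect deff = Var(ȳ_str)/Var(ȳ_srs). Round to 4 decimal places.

Var(ȳ_str) = Σ Wₕ²(1−fₕ)sₕ²/nₕ with Wₕ = Nₕ/38272:
  18–34: (8175/38272)²·(1−306/8175)·60370000/306 = 8664.5246
  55–64: (6660/38272)²·(1−1087/6660)·30400000/1087 = 708.67155
  35–54: (13141/38272)²·(1−1072/13141)·11750000/1072 = 1186.808
  65+: (10296/38272)²·(1−2385/10296)·121000000/2385 = 2821.2046
  → Var(ȳ_str) = 13381.209.
Var(ȳ_srs) = (1 − 4850/38272)·61630000/4850 = 11096.901.
deff = 13381.209 / 11096.901 = 1.2059.

1.2059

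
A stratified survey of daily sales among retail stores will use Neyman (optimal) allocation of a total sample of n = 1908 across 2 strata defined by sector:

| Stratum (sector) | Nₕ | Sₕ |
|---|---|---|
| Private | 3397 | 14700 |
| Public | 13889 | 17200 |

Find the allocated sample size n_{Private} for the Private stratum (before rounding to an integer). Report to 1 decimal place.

329.9

Neyman allocation: nₕ = n·NₕSₕ / Σⱼ NⱼSⱼ.
Σ NⱼSⱼ = 3397·14700 + 13889·17200 = 2.888267 × 10^8.
n_{Private} = 1908·3397·14700 / (2.888267 × 10^8) = 329.9.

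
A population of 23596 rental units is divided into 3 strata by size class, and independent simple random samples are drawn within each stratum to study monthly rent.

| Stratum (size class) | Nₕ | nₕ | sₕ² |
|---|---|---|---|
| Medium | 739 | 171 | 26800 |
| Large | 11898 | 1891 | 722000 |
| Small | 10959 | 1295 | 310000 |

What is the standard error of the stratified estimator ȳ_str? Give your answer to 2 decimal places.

11.28

Var(ȳ_str) = Σₕ Wₕ²(1 − fₕ)sₕ²/nₕ with Wₕ = Nₕ/N, N = 23596.
Medium: Wₕ = 0.03131887; term = 0.03131887²·(1 − 0.23139378)·26800/171 = 0.1181557.
Large: Wₕ = 0.50423801; term = 0.50423801²·(1 − 0.15893427)·722000/1891 = 81.648227.
Small: Wₕ = 0.46444313; term = 0.46444313²·(1 − 0.11816772)·310000/1295 = 45.534754.
Sum = 127.30114.
SE = √(127.30114) = 11.28.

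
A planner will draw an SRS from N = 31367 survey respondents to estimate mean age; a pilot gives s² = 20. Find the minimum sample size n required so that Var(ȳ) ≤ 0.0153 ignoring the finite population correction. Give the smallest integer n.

Without fpc, n₀ = s²/D = 20/0.0153 = 1307.1895.
Rounding up, n = 1308.

1308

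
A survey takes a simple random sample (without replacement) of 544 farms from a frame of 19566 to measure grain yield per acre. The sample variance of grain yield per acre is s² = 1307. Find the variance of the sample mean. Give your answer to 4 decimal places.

2.3358

Under SRS without replacement, Var(ȳ) = (1 − f)·s²/n with f = n/N = 544/19566 = 0.02780333.
Var(ȳ) = (1 − 0.02780333)·1307/544 = 0.97219667·2.4025735 = 2.335774.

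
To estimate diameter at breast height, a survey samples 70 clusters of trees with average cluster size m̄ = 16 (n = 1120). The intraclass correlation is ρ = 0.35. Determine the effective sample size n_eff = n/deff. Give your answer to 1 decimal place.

179.2

deff = 1 + (16 − 1)·0.35 = 1 + 5.25 = 6.25.
n_eff = 1120 / 6.25 = 179.2.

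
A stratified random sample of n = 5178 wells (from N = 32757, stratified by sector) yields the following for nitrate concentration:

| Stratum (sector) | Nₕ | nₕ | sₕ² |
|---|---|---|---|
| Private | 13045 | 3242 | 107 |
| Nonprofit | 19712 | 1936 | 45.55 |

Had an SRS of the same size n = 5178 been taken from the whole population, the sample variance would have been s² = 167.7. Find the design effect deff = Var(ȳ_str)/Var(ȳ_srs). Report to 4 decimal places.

0.4260

Var(ȳ_str) = Σ Wₕ²(1−fₕ)sₕ²/nₕ with Wₕ = Nₕ/32757:
  Private: (13045/32757)²·(1−3242/13045)·107/3242 = 0.0039333773
  Nonprofit: (19712/32757)²·(1−1936/19712)·45.55/1936 = 0.0076831537
  → Var(ȳ_str) = 0.011616531.
Var(ȳ_srs) = (1 − 5178/32757)·167.7/5178 = 0.027267506.
deff = 0.011616531 / 0.027267506 = 0.4260.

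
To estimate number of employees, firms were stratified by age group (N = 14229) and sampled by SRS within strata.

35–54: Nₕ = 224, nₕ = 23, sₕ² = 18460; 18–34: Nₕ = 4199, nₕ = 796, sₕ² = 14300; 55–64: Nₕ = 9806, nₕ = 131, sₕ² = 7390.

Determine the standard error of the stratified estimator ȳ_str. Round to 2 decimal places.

Var(ȳ_str) = Σₕ Wₕ²(1 − fₕ)sₕ²/nₕ with Wₕ = Nₕ/N, N = 14229.
35–54: Wₕ = 0.01574250; term = 0.01574250²·(1 − 0.10267857)·18460/23 = 0.17848395.
18–34: Wₕ = 0.29510155; term = 0.29510155²·(1 − 0.18956894)·14300/796 = 1.2678913.
55–64: Wₕ = 0.68915595; term = 0.68915595²·(1 − 0.01335917)·7390/131 = 26.434265.
Sum = 27.88064.
SE = √(27.88064) = 5.28.

5.28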